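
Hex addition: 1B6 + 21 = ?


Align and add column by column (LSB to MSB, each column mod 16 with carry):
  01B6
+ 0021
  ----
  col 0: 6(6) + 1(1) + 0 (carry in) = 7 → 7(7), carry out 0
  col 1: B(11) + 2(2) + 0 (carry in) = 13 → D(13), carry out 0
  col 2: 1(1) + 0(0) + 0 (carry in) = 1 → 1(1), carry out 0
  col 3: 0(0) + 0(0) + 0 (carry in) = 0 → 0(0), carry out 0
Reading digits MSB→LSB: 01D7
Strip leading zeros: 1D7
= 0x1D7


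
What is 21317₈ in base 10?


Positional values:
Position 0: 7 × 8^0 = 7
Position 1: 1 × 8^1 = 8
Position 2: 3 × 8^2 = 192
Position 3: 1 × 8^3 = 512
Position 4: 2 × 8^4 = 8192
Sum = 7 + 8 + 192 + 512 + 8192
= 8911


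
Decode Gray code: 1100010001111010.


Gray code: 1100010001111010
MSB stays the same: 1
Each subsequent bit = prev_binary XOR current_gray:
  B[1] = 1 XOR 1 = 0
  B[2] = 0 XOR 0 = 0
  B[3] = 0 XOR 0 = 0
  B[4] = 0 XOR 0 = 0
  B[5] = 0 XOR 1 = 1
  B[6] = 1 XOR 0 = 1
  B[7] = 1 XOR 0 = 1
  B[8] = 1 XOR 0 = 1
  B[9] = 1 XOR 1 = 0
  B[10] = 0 XOR 1 = 1
  B[11] = 1 XOR 1 = 0
  B[12] = 0 XOR 1 = 1
  B[13] = 1 XOR 0 = 1
  B[14] = 1 XOR 1 = 0
  B[15] = 0 XOR 0 = 0
= 1000011110101100 (34732 decimal)


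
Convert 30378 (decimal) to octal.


Divide by 8 repeatedly:
30378 ÷ 8 = 3797 remainder 2
3797 ÷ 8 = 474 remainder 5
474 ÷ 8 = 59 remainder 2
59 ÷ 8 = 7 remainder 3
7 ÷ 8 = 0 remainder 7
Reading remainders bottom-up:
= 0o73252


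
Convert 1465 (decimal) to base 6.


Divide by 6 repeatedly:
1465 ÷ 6 = 244 remainder 1
244 ÷ 6 = 40 remainder 4
40 ÷ 6 = 6 remainder 4
6 ÷ 6 = 1 remainder 0
1 ÷ 6 = 0 remainder 1
Reading remainders bottom-up:
= 10441


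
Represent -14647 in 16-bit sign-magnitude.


Sign bit: 1 (negative)
Magnitude: 14647 = 011100100110111
= 1011100100110111


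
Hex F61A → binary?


Each hex digit → 4 binary bits:
  F = 1111
  6 = 0110
  1 = 0001
  A = 1010
Concatenate: 1111 0110 0001 1010
= 1111011000011010


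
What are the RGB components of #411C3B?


Hex: #411C3B
R = 41₁₆ = 65
G = 1C₁₆ = 28
B = 3B₁₆ = 59
= RGB(65, 28, 59)


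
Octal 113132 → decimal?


Positional values:
Position 0: 2 × 8^0 = 2
Position 1: 3 × 8^1 = 24
Position 2: 1 × 8^2 = 64
Position 3: 3 × 8^3 = 1536
Position 4: 1 × 8^4 = 4096
Position 5: 1 × 8^5 = 32768
Sum = 2 + 24 + 64 + 1536 + 4096 + 32768
= 38490


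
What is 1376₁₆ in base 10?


Positional values:
Position 0: 6 × 16^0 = 6 × 1 = 6
Position 1: 7 × 16^1 = 7 × 16 = 112
Position 2: 3 × 16^2 = 3 × 256 = 768
Position 3: 1 × 16^3 = 1 × 4096 = 4096
Sum = 6 + 112 + 768 + 4096
= 4982


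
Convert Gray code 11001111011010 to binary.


Gray code: 11001111011010
MSB stays the same: 1
Each subsequent bit = prev_binary XOR current_gray:
  B[1] = 1 XOR 1 = 0
  B[2] = 0 XOR 0 = 0
  B[3] = 0 XOR 0 = 0
  B[4] = 0 XOR 1 = 1
  B[5] = 1 XOR 1 = 0
  B[6] = 0 XOR 1 = 1
  B[7] = 1 XOR 1 = 0
  B[8] = 0 XOR 0 = 0
  B[9] = 0 XOR 1 = 1
  B[10] = 1 XOR 1 = 0
  B[11] = 0 XOR 0 = 0
  B[12] = 0 XOR 1 = 1
  B[13] = 1 XOR 0 = 1
= 10001010010011 (8851 decimal)


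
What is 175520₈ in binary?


Each octal digit → 3 binary bits:
  1 = 001
  7 = 111
  5 = 101
  5 = 101
  2 = 010
  0 = 000
Concatenate: 001 111 101 101 010 000
= 001111101101010000


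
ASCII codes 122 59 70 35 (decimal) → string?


Codes (decimal): 122 59 70 35
Per-code ASCII lookup:
  122  (range 97-122: lowercase, 122 - 97 = 25) → 'z'
  59  (special character) → ';'
  70  (range 65-90: uppercase, 70 - 65 = 5) → 'F'
  35  (special character) → '#'
= 'z;F#'


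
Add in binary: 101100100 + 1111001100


Align and add column by column (LSB to MSB, carry propagating):
  00101100100
+ 01111001100
  -----------
  col 0: 0 + 0 + 0 (carry in) = 0 → bit 0, carry out 0
  col 1: 0 + 0 + 0 (carry in) = 0 → bit 0, carry out 0
  col 2: 1 + 1 + 0 (carry in) = 2 → bit 0, carry out 1
  col 3: 0 + 1 + 1 (carry in) = 2 → bit 0, carry out 1
  col 4: 0 + 0 + 1 (carry in) = 1 → bit 1, carry out 0
  col 5: 1 + 0 + 0 (carry in) = 1 → bit 1, carry out 0
  col 6: 1 + 1 + 0 (carry in) = 2 → bit 0, carry out 1
  col 7: 0 + 1 + 1 (carry in) = 2 → bit 0, carry out 1
  col 8: 1 + 1 + 1 (carry in) = 3 → bit 1, carry out 1
  col 9: 0 + 1 + 1 (carry in) = 2 → bit 0, carry out 1
  col 10: 0 + 0 + 1 (carry in) = 1 → bit 1, carry out 0
Reading bits MSB→LSB: 10100110000
Strip leading zeros: 10100110000
= 10100110000


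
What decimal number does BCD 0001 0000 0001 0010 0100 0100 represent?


Each 4-bit group → digit:
  0001 → 1
  0000 → 0
  0001 → 1
  0010 → 2
  0100 → 4
  0100 → 4
= 101244


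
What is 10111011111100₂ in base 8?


Group into 3-bit groups: 010111011111100
  010 = 2
  111 = 7
  011 = 3
  111 = 7
  100 = 4
= 0o27374


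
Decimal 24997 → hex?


Divide by 16 repeatedly:
24997 ÷ 16 = 1562 remainder 5 (5)
1562 ÷ 16 = 97 remainder 10 (A)
97 ÷ 16 = 6 remainder 1 (1)
6 ÷ 16 = 0 remainder 6 (6)
Reading remainders bottom-up:
= 0x61A5


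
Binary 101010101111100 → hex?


Group into 4-bit nibbles: 0101010101111100
  0101 = 5
  0101 = 5
  0111 = 7
  1100 = C
= 0x557C


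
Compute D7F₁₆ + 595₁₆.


Align and add column by column (LSB to MSB, each column mod 16 with carry):
  0D7F
+ 0595
  ----
  col 0: F(15) + 5(5) + 0 (carry in) = 20 → 4(4), carry out 1
  col 1: 7(7) + 9(9) + 1 (carry in) = 17 → 1(1), carry out 1
  col 2: D(13) + 5(5) + 1 (carry in) = 19 → 3(3), carry out 1
  col 3: 0(0) + 0(0) + 1 (carry in) = 1 → 1(1), carry out 0
Reading digits MSB→LSB: 1314
Strip leading zeros: 1314
= 0x1314


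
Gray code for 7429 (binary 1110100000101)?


Binary: 1110100000101
Gray code: G = B XOR (B >> 1)
B >> 1 = 0111010000010
1110100000101 XOR 0111010000010:
  1 XOR 0 = 1
  1 XOR 1 = 0
  1 XOR 1 = 0
  0 XOR 1 = 1
  1 XOR 0 = 1
  0 XOR 1 = 1
  0 XOR 0 = 0
  0 XOR 0 = 0
  0 XOR 0 = 0
  0 XOR 0 = 0
  1 XOR 0 = 1
  0 XOR 1 = 1
  1 XOR 0 = 1
= 1001110000111


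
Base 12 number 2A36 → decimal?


Positional values (base 12):
  6 × 12^0 = 6 × 1 = 6
  3 × 12^1 = 3 × 12 = 36
  A × 12^2 = 10 × 144 = 1440
  2 × 12^3 = 2 × 1728 = 3456
Sum = 6 + 36 + 1440 + 3456
= 4938


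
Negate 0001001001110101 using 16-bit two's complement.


Original: 0001001001110101
Step 1 - Invert all bits: 1110110110001010
Step 2 - Add 1: 1110110110001010 + 1
= 1110110110001011 (represents -4725)


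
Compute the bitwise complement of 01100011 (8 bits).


Original: 01100011
Invert all bits:
  bit 0: 0 → 1
  bit 1: 1 → 0
  bit 2: 1 → 0
  bit 3: 0 → 1
  bit 4: 0 → 1
  bit 5: 0 → 1
  bit 6: 1 → 0
  bit 7: 1 → 0
= 10011100


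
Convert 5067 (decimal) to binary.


Divide by 2 repeatedly:
5067 ÷ 2 = 2533 remainder 1
2533 ÷ 2 = 1266 remainder 1
1266 ÷ 2 = 633 remainder 0
633 ÷ 2 = 316 remainder 1
316 ÷ 2 = 158 remainder 0
158 ÷ 2 = 79 remainder 0
79 ÷ 2 = 39 remainder 1
39 ÷ 2 = 19 remainder 1
19 ÷ 2 = 9 remainder 1
9 ÷ 2 = 4 remainder 1
4 ÷ 2 = 2 remainder 0
2 ÷ 2 = 1 remainder 0
1 ÷ 2 = 0 remainder 1
Reading remainders bottom-up:
= 1001111001011


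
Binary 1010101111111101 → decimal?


Positional values:
Bit 0: 1 × 2^0 = 1
Bit 2: 1 × 2^2 = 4
Bit 3: 1 × 2^3 = 8
Bit 4: 1 × 2^4 = 16
Bit 5: 1 × 2^5 = 32
Bit 6: 1 × 2^6 = 64
Bit 7: 1 × 2^7 = 128
Bit 8: 1 × 2^8 = 256
Bit 9: 1 × 2^9 = 512
Bit 11: 1 × 2^11 = 2048
Bit 13: 1 × 2^13 = 8192
Bit 15: 1 × 2^15 = 32768
Sum = 1 + 4 + 8 + 16 + 32 + 64 + 128 + 256 + 512 + 2048 + 8192 + 32768
= 44029


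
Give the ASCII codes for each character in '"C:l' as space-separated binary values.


String: '"C:l'  (4 characters)
Per-character ASCII lookup:
  '"': special character: '"' = 34 → 100010
  'C': uppercase starts at 65: 'C' = 65 + 2 = 67 → 1000011
  ':': special character: ':' = 58 → 111010
  'l': lowercase starts at 97: 'l' = 97 + 11 = 108 → 1101100
= 100010 1000011 111010 1101100


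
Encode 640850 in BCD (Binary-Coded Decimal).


Each digit → 4-bit binary:
  6 → 0110
  4 → 0100
  0 → 0000
  8 → 1000
  5 → 0101
  0 → 0000
= 0110 0100 0000 1000 0101 0000


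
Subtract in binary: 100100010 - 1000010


Align and subtract column by column (LSB to MSB, borrowing when needed):
  100100010
- 001000010
  ---------
  col 0: (0 - 0 borrow-in) - 0 → 0 - 0 = 0, borrow out 0
  col 1: (1 - 0 borrow-in) - 1 → 1 - 1 = 0, borrow out 0
  col 2: (0 - 0 borrow-in) - 0 → 0 - 0 = 0, borrow out 0
  col 3: (0 - 0 borrow-in) - 0 → 0 - 0 = 0, borrow out 0
  col 4: (0 - 0 borrow-in) - 0 → 0 - 0 = 0, borrow out 0
  col 5: (1 - 0 borrow-in) - 0 → 1 - 0 = 1, borrow out 0
  col 6: (0 - 0 borrow-in) - 1 → borrow from next column: (0+2) - 1 = 1, borrow out 1
  col 7: (0 - 1 borrow-in) - 0 → borrow from next column: (-1+2) - 0 = 1, borrow out 1
  col 8: (1 - 1 borrow-in) - 0 → 0 - 0 = 0, borrow out 0
Reading bits MSB→LSB: 011100000
Strip leading zeros: 11100000
= 11100000


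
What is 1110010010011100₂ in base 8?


Group into 3-bit groups: 001110010010011100
  001 = 1
  110 = 6
  010 = 2
  010 = 2
  011 = 3
  100 = 4
= 0o162234


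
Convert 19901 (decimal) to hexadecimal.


Divide by 16 repeatedly:
19901 ÷ 16 = 1243 remainder 13 (D)
1243 ÷ 16 = 77 remainder 11 (B)
77 ÷ 16 = 4 remainder 13 (D)
4 ÷ 16 = 0 remainder 4 (4)
Reading remainders bottom-up:
= 0x4DBD


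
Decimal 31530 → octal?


Divide by 8 repeatedly:
31530 ÷ 8 = 3941 remainder 2
3941 ÷ 8 = 492 remainder 5
492 ÷ 8 = 61 remainder 4
61 ÷ 8 = 7 remainder 5
7 ÷ 8 = 0 remainder 7
Reading remainders bottom-up:
= 0o75452


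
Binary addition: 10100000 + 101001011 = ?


Align and add column by column (LSB to MSB, carry propagating):
  0010100000
+ 0101001011
  ----------
  col 0: 0 + 1 + 0 (carry in) = 1 → bit 1, carry out 0
  col 1: 0 + 1 + 0 (carry in) = 1 → bit 1, carry out 0
  col 2: 0 + 0 + 0 (carry in) = 0 → bit 0, carry out 0
  col 3: 0 + 1 + 0 (carry in) = 1 → bit 1, carry out 0
  col 4: 0 + 0 + 0 (carry in) = 0 → bit 0, carry out 0
  col 5: 1 + 0 + 0 (carry in) = 1 → bit 1, carry out 0
  col 6: 0 + 1 + 0 (carry in) = 1 → bit 1, carry out 0
  col 7: 1 + 0 + 0 (carry in) = 1 → bit 1, carry out 0
  col 8: 0 + 1 + 0 (carry in) = 1 → bit 1, carry out 0
  col 9: 0 + 0 + 0 (carry in) = 0 → bit 0, carry out 0
Reading bits MSB→LSB: 0111101011
Strip leading zeros: 111101011
= 111101011


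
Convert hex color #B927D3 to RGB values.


Hex: #B927D3
R = B9₁₆ = 185
G = 27₁₆ = 39
B = D3₁₆ = 211
= RGB(185, 39, 211)


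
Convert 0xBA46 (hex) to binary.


Each hex digit → 4 binary bits:
  B = 1011
  A = 1010
  4 = 0100
  6 = 0110
Concatenate: 1011 1010 0100 0110
= 1011101001000110


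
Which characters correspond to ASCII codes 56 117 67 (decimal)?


Codes (decimal): 56 117 67
Per-code ASCII lookup:
  56  (range 48-57: digits, 56 - 48 = 8) → '8'
  117  (range 97-122: lowercase, 117 - 97 = 20) → 'u'
  67  (range 65-90: uppercase, 67 - 65 = 2) → 'C'
= '8uC'


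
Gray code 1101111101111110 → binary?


Gray code: 1101111101111110
MSB stays the same: 1
Each subsequent bit = prev_binary XOR current_gray:
  B[1] = 1 XOR 1 = 0
  B[2] = 0 XOR 0 = 0
  B[3] = 0 XOR 1 = 1
  B[4] = 1 XOR 1 = 0
  B[5] = 0 XOR 1 = 1
  B[6] = 1 XOR 1 = 0
  B[7] = 0 XOR 1 = 1
  B[8] = 1 XOR 0 = 1
  B[9] = 1 XOR 1 = 0
  B[10] = 0 XOR 1 = 1
  B[11] = 1 XOR 1 = 0
  B[12] = 0 XOR 1 = 1
  B[13] = 1 XOR 1 = 0
  B[14] = 0 XOR 1 = 1
  B[15] = 1 XOR 0 = 1
= 1001010110101011 (38315 decimal)


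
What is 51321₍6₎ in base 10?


Positional values (base 6):
  1 × 6^0 = 1 × 1 = 1
  2 × 6^1 = 2 × 6 = 12
  3 × 6^2 = 3 × 36 = 108
  1 × 6^3 = 1 × 216 = 216
  5 × 6^4 = 5 × 1296 = 6480
Sum = 1 + 12 + 108 + 216 + 6480
= 6817


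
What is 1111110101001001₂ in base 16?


Group into 4-bit nibbles: 1111110101001001
  1111 = F
  1101 = D
  0100 = 4
  1001 = 9
= 0xFD49


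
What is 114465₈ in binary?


Each octal digit → 3 binary bits:
  1 = 001
  1 = 001
  4 = 100
  4 = 100
  6 = 110
  5 = 101
Concatenate: 001 001 100 100 110 101
= 001001100100110101


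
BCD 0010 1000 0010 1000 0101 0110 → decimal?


Each 4-bit group → digit:
  0010 → 2
  1000 → 8
  0010 → 2
  1000 → 8
  0101 → 5
  0110 → 6
= 282856


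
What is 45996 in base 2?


Divide by 2 repeatedly:
45996 ÷ 2 = 22998 remainder 0
22998 ÷ 2 = 11499 remainder 0
11499 ÷ 2 = 5749 remainder 1
5749 ÷ 2 = 2874 remainder 1
2874 ÷ 2 = 1437 remainder 0
1437 ÷ 2 = 718 remainder 1
718 ÷ 2 = 359 remainder 0
359 ÷ 2 = 179 remainder 1
179 ÷ 2 = 89 remainder 1
89 ÷ 2 = 44 remainder 1
44 ÷ 2 = 22 remainder 0
22 ÷ 2 = 11 remainder 0
11 ÷ 2 = 5 remainder 1
5 ÷ 2 = 2 remainder 1
2 ÷ 2 = 1 remainder 0
1 ÷ 2 = 0 remainder 1
Reading remainders bottom-up:
= 1011001110101100


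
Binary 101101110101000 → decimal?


Positional values:
Bit 3: 1 × 2^3 = 8
Bit 5: 1 × 2^5 = 32
Bit 7: 1 × 2^7 = 128
Bit 8: 1 × 2^8 = 256
Bit 9: 1 × 2^9 = 512
Bit 11: 1 × 2^11 = 2048
Bit 12: 1 × 2^12 = 4096
Bit 14: 1 × 2^14 = 16384
Sum = 8 + 32 + 128 + 256 + 512 + 2048 + 4096 + 16384
= 23464


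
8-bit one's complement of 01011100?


Original: 01011100
Invert all bits:
  bit 0: 0 → 1
  bit 1: 1 → 0
  bit 2: 0 → 1
  bit 3: 1 → 0
  bit 4: 1 → 0
  bit 5: 1 → 0
  bit 6: 0 → 1
  bit 7: 0 → 1
= 10100011


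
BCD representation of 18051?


Each digit → 4-bit binary:
  1 → 0001
  8 → 1000
  0 → 0000
  5 → 0101
  1 → 0001
= 0001 1000 0000 0101 0001


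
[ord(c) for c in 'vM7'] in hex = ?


String: 'vM7'  (3 characters)
Per-character ASCII lookup:
  'v': lowercase starts at 97: 'v' = 97 + 21 = 118 → 0x76
  'M': uppercase starts at 65: 'M' = 65 + 12 = 77 → 0x4D
  '7': digits start at 48: '7' = 48 + 7 = 55 → 0x37
= 0x76 0x4D 0x37


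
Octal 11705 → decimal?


Positional values:
Position 0: 5 × 8^0 = 5
Position 1: 0 × 8^1 = 0
Position 2: 7 × 8^2 = 448
Position 3: 1 × 8^3 = 512
Position 4: 1 × 8^4 = 4096
Sum = 5 + 0 + 448 + 512 + 4096
= 5061


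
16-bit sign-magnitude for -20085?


Sign bit: 1 (negative)
Magnitude: 20085 = 100111001110101
= 1100111001110101


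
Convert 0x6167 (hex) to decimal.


Positional values:
Position 0: 7 × 16^0 = 7 × 1 = 7
Position 1: 6 × 16^1 = 6 × 16 = 96
Position 2: 1 × 16^2 = 1 × 256 = 256
Position 3: 6 × 16^3 = 6 × 4096 = 24576
Sum = 7 + 96 + 256 + 24576
= 24935


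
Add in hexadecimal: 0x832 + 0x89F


Align and add column by column (LSB to MSB, each column mod 16 with carry):
  0832
+ 089F
  ----
  col 0: 2(2) + F(15) + 0 (carry in) = 17 → 1(1), carry out 1
  col 1: 3(3) + 9(9) + 1 (carry in) = 13 → D(13), carry out 0
  col 2: 8(8) + 8(8) + 0 (carry in) = 16 → 0(0), carry out 1
  col 3: 0(0) + 0(0) + 1 (carry in) = 1 → 1(1), carry out 0
Reading digits MSB→LSB: 10D1
Strip leading zeros: 10D1
= 0x10D1


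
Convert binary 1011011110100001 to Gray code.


Binary: 1011011110100001
Gray code: G = B XOR (B >> 1)
B >> 1 = 0101101111010000
1011011110100001 XOR 0101101111010000:
  1 XOR 0 = 1
  0 XOR 1 = 1
  1 XOR 0 = 1
  1 XOR 1 = 0
  0 XOR 1 = 1
  1 XOR 0 = 1
  1 XOR 1 = 0
  1 XOR 1 = 0
  1 XOR 1 = 0
  0 XOR 1 = 1
  1 XOR 0 = 1
  0 XOR 1 = 1
  0 XOR 0 = 0
  0 XOR 0 = 0
  0 XOR 0 = 0
  1 XOR 0 = 1
= 1110110001110001


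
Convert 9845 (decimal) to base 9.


Divide by 9 repeatedly:
9845 ÷ 9 = 1093 remainder 8
1093 ÷ 9 = 121 remainder 4
121 ÷ 9 = 13 remainder 4
13 ÷ 9 = 1 remainder 4
1 ÷ 9 = 0 remainder 1
Reading remainders bottom-up:
= 14448


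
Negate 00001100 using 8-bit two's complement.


Original: 00001100
Step 1 - Invert all bits: 11110011
Step 2 - Add 1: 11110011 + 1
= 11110100 (represents -12)


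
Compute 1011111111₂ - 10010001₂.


Align and subtract column by column (LSB to MSB, borrowing when needed):
  1011111111
- 0010010001
  ----------
  col 0: (1 - 0 borrow-in) - 1 → 1 - 1 = 0, borrow out 0
  col 1: (1 - 0 borrow-in) - 0 → 1 - 0 = 1, borrow out 0
  col 2: (1 - 0 borrow-in) - 0 → 1 - 0 = 1, borrow out 0
  col 3: (1 - 0 borrow-in) - 0 → 1 - 0 = 1, borrow out 0
  col 4: (1 - 0 borrow-in) - 1 → 1 - 1 = 0, borrow out 0
  col 5: (1 - 0 borrow-in) - 0 → 1 - 0 = 1, borrow out 0
  col 6: (1 - 0 borrow-in) - 0 → 1 - 0 = 1, borrow out 0
  col 7: (1 - 0 borrow-in) - 1 → 1 - 1 = 0, borrow out 0
  col 8: (0 - 0 borrow-in) - 0 → 0 - 0 = 0, borrow out 0
  col 9: (1 - 0 borrow-in) - 0 → 1 - 0 = 1, borrow out 0
Reading bits MSB→LSB: 1001101110
Strip leading zeros: 1001101110
= 1001101110


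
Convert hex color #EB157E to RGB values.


Hex: #EB157E
R = EB₁₆ = 235
G = 15₁₆ = 21
B = 7E₁₆ = 126
= RGB(235, 21, 126)


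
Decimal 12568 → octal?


Divide by 8 repeatedly:
12568 ÷ 8 = 1571 remainder 0
1571 ÷ 8 = 196 remainder 3
196 ÷ 8 = 24 remainder 4
24 ÷ 8 = 3 remainder 0
3 ÷ 8 = 0 remainder 3
Reading remainders bottom-up:
= 0o30430


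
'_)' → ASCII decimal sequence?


String: '_)'  (2 characters)
Per-character ASCII lookup:
  '_': special character: '_' = 95
  ')': special character: ')' = 41
= 95 41


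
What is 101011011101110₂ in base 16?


Group into 4-bit nibbles: 0101011011101110
  0101 = 5
  0110 = 6
  1110 = E
  1110 = E
= 0x56EE


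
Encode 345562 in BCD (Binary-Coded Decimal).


Each digit → 4-bit binary:
  3 → 0011
  4 → 0100
  5 → 0101
  5 → 0101
  6 → 0110
  2 → 0010
= 0011 0100 0101 0101 0110 0010


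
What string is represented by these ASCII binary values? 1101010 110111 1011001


Codes (binary): 1101010 110111 1011001
Per-code ASCII lookup:
  1101010 = 106  (range 97-122: lowercase, 106 - 97 = 9) → 'j'
  110111 = 55  (range 48-57: digits, 55 - 48 = 7) → '7'
  1011001 = 89  (range 65-90: uppercase, 89 - 65 = 24) → 'Y'
= 'j7Y'


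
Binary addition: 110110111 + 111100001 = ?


Align and add column by column (LSB to MSB, carry propagating):
  0110110111
+ 0111100001
  ----------
  col 0: 1 + 1 + 0 (carry in) = 2 → bit 0, carry out 1
  col 1: 1 + 0 + 1 (carry in) = 2 → bit 0, carry out 1
  col 2: 1 + 0 + 1 (carry in) = 2 → bit 0, carry out 1
  col 3: 0 + 0 + 1 (carry in) = 1 → bit 1, carry out 0
  col 4: 1 + 0 + 0 (carry in) = 1 → bit 1, carry out 0
  col 5: 1 + 1 + 0 (carry in) = 2 → bit 0, carry out 1
  col 6: 0 + 1 + 1 (carry in) = 2 → bit 0, carry out 1
  col 7: 1 + 1 + 1 (carry in) = 3 → bit 1, carry out 1
  col 8: 1 + 1 + 1 (carry in) = 3 → bit 1, carry out 1
  col 9: 0 + 0 + 1 (carry in) = 1 → bit 1, carry out 0
Reading bits MSB→LSB: 1110011000
Strip leading zeros: 1110011000
= 1110011000


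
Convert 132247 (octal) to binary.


Each octal digit → 3 binary bits:
  1 = 001
  3 = 011
  2 = 010
  2 = 010
  4 = 100
  7 = 111
Concatenate: 001 011 010 010 100 111
= 001011010010100111


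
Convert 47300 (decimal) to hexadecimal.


Divide by 16 repeatedly:
47300 ÷ 16 = 2956 remainder 4 (4)
2956 ÷ 16 = 184 remainder 12 (C)
184 ÷ 16 = 11 remainder 8 (8)
11 ÷ 16 = 0 remainder 11 (B)
Reading remainders bottom-up:
= 0xB8C4


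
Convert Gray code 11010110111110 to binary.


Gray code: 11010110111110
MSB stays the same: 1
Each subsequent bit = prev_binary XOR current_gray:
  B[1] = 1 XOR 1 = 0
  B[2] = 0 XOR 0 = 0
  B[3] = 0 XOR 1 = 1
  B[4] = 1 XOR 0 = 1
  B[5] = 1 XOR 1 = 0
  B[6] = 0 XOR 1 = 1
  B[7] = 1 XOR 0 = 1
  B[8] = 1 XOR 1 = 0
  B[9] = 0 XOR 1 = 1
  B[10] = 1 XOR 1 = 0
  B[11] = 0 XOR 1 = 1
  B[12] = 1 XOR 1 = 0
  B[13] = 0 XOR 0 = 0
= 10011011010100 (9940 decimal)


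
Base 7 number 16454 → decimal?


Positional values (base 7):
  4 × 7^0 = 4 × 1 = 4
  5 × 7^1 = 5 × 7 = 35
  4 × 7^2 = 4 × 49 = 196
  6 × 7^3 = 6 × 343 = 2058
  1 × 7^4 = 1 × 2401 = 2401
Sum = 4 + 35 + 196 + 2058 + 2401
= 4694


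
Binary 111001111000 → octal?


Group into 3-bit groups: 111001111000
  111 = 7
  001 = 1
  111 = 7
  000 = 0
= 0o7170


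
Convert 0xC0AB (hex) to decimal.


Positional values:
Position 0: B × 16^0 = 11 × 1 = 11
Position 1: A × 16^1 = 10 × 16 = 160
Position 2: 0 × 16^2 = 0 × 256 = 0
Position 3: C × 16^3 = 12 × 4096 = 49152
Sum = 11 + 160 + 0 + 49152
= 49323


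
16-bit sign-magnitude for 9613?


Sign bit: 0 (positive)
Magnitude: 9613 = 010010110001101
= 0010010110001101


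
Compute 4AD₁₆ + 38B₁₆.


Align and add column by column (LSB to MSB, each column mod 16 with carry):
  04AD
+ 038B
  ----
  col 0: D(13) + B(11) + 0 (carry in) = 24 → 8(8), carry out 1
  col 1: A(10) + 8(8) + 1 (carry in) = 19 → 3(3), carry out 1
  col 2: 4(4) + 3(3) + 1 (carry in) = 8 → 8(8), carry out 0
  col 3: 0(0) + 0(0) + 0 (carry in) = 0 → 0(0), carry out 0
Reading digits MSB→LSB: 0838
Strip leading zeros: 838
= 0x838


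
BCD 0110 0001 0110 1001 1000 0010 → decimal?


Each 4-bit group → digit:
  0110 → 6
  0001 → 1
  0110 → 6
  1001 → 9
  1000 → 8
  0010 → 2
= 616982


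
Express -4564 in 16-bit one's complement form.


Original: 0001000111010100
Invert all bits:
  bit 0: 0 → 1
  bit 1: 0 → 1
  bit 2: 0 → 1
  bit 3: 1 → 0
  bit 4: 0 → 1
  bit 5: 0 → 1
  bit 6: 0 → 1
  bit 7: 1 → 0
  bit 8: 1 → 0
  bit 9: 1 → 0
  bit 10: 0 → 1
  bit 11: 1 → 0
  bit 12: 0 → 1
  bit 13: 1 → 0
  bit 14: 0 → 1
  bit 15: 0 → 1
= 1110111000101011


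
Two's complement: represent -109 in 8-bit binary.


Original: 01101101
Step 1 - Invert all bits: 10010010
Step 2 - Add 1: 10010010 + 1
= 10010011 (represents -109)


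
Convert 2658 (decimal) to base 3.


Divide by 3 repeatedly:
2658 ÷ 3 = 886 remainder 0
886 ÷ 3 = 295 remainder 1
295 ÷ 3 = 98 remainder 1
98 ÷ 3 = 32 remainder 2
32 ÷ 3 = 10 remainder 2
10 ÷ 3 = 3 remainder 1
3 ÷ 3 = 1 remainder 0
1 ÷ 3 = 0 remainder 1
Reading remainders bottom-up:
= 10122110


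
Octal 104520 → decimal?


Positional values:
Position 0: 0 × 8^0 = 0
Position 1: 2 × 8^1 = 16
Position 2: 5 × 8^2 = 320
Position 3: 4 × 8^3 = 2048
Position 4: 0 × 8^4 = 0
Position 5: 1 × 8^5 = 32768
Sum = 0 + 16 + 320 + 2048 + 0 + 32768
= 35152


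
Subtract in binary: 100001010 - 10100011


Align and subtract column by column (LSB to MSB, borrowing when needed):
  100001010
- 010100011
  ---------
  col 0: (0 - 0 borrow-in) - 1 → borrow from next column: (0+2) - 1 = 1, borrow out 1
  col 1: (1 - 1 borrow-in) - 1 → borrow from next column: (0+2) - 1 = 1, borrow out 1
  col 2: (0 - 1 borrow-in) - 0 → borrow from next column: (-1+2) - 0 = 1, borrow out 1
  col 3: (1 - 1 borrow-in) - 0 → 0 - 0 = 0, borrow out 0
  col 4: (0 - 0 borrow-in) - 0 → 0 - 0 = 0, borrow out 0
  col 5: (0 - 0 borrow-in) - 1 → borrow from next column: (0+2) - 1 = 1, borrow out 1
  col 6: (0 - 1 borrow-in) - 0 → borrow from next column: (-1+2) - 0 = 1, borrow out 1
  col 7: (0 - 1 borrow-in) - 1 → borrow from next column: (-1+2) - 1 = 0, borrow out 1
  col 8: (1 - 1 borrow-in) - 0 → 0 - 0 = 0, borrow out 0
Reading bits MSB→LSB: 001100111
Strip leading zeros: 1100111
= 1100111


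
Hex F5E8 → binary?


Each hex digit → 4 binary bits:
  F = 1111
  5 = 0101
  E = 1110
  8 = 1000
Concatenate: 1111 0101 1110 1000
= 1111010111101000


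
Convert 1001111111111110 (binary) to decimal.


Positional values:
Bit 1: 1 × 2^1 = 2
Bit 2: 1 × 2^2 = 4
Bit 3: 1 × 2^3 = 8
Bit 4: 1 × 2^4 = 16
Bit 5: 1 × 2^5 = 32
Bit 6: 1 × 2^6 = 64
Bit 7: 1 × 2^7 = 128
Bit 8: 1 × 2^8 = 256
Bit 9: 1 × 2^9 = 512
Bit 10: 1 × 2^10 = 1024
Bit 11: 1 × 2^11 = 2048
Bit 12: 1 × 2^12 = 4096
Bit 15: 1 × 2^15 = 32768
Sum = 2 + 4 + 8 + 16 + 32 + 64 + 128 + 256 + 512 + 1024 + 2048 + 4096 + 32768
= 40958


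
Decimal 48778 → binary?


Divide by 2 repeatedly:
48778 ÷ 2 = 24389 remainder 0
24389 ÷ 2 = 12194 remainder 1
12194 ÷ 2 = 6097 remainder 0
6097 ÷ 2 = 3048 remainder 1
3048 ÷ 2 = 1524 remainder 0
1524 ÷ 2 = 762 remainder 0
762 ÷ 2 = 381 remainder 0
381 ÷ 2 = 190 remainder 1
190 ÷ 2 = 95 remainder 0
95 ÷ 2 = 47 remainder 1
47 ÷ 2 = 23 remainder 1
23 ÷ 2 = 11 remainder 1
11 ÷ 2 = 5 remainder 1
5 ÷ 2 = 2 remainder 1
2 ÷ 2 = 1 remainder 0
1 ÷ 2 = 0 remainder 1
Reading remainders bottom-up:
= 1011111010001010


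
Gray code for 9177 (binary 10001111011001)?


Binary: 10001111011001
Gray code: G = B XOR (B >> 1)
B >> 1 = 01000111101100
10001111011001 XOR 01000111101100:
  1 XOR 0 = 1
  0 XOR 1 = 1
  0 XOR 0 = 0
  0 XOR 0 = 0
  1 XOR 0 = 1
  1 XOR 1 = 0
  1 XOR 1 = 0
  1 XOR 1 = 0
  0 XOR 1 = 1
  1 XOR 0 = 1
  1 XOR 1 = 0
  0 XOR 1 = 1
  0 XOR 0 = 0
  1 XOR 0 = 1
= 11001000110101


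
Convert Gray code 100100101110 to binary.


Gray code: 100100101110
MSB stays the same: 1
Each subsequent bit = prev_binary XOR current_gray:
  B[1] = 1 XOR 0 = 1
  B[2] = 1 XOR 0 = 1
  B[3] = 1 XOR 1 = 0
  B[4] = 0 XOR 0 = 0
  B[5] = 0 XOR 0 = 0
  B[6] = 0 XOR 1 = 1
  B[7] = 1 XOR 0 = 1
  B[8] = 1 XOR 1 = 0
  B[9] = 0 XOR 1 = 1
  B[10] = 1 XOR 1 = 0
  B[11] = 0 XOR 0 = 0
= 111000110100 (3636 decimal)


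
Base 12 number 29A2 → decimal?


Positional values (base 12):
  2 × 12^0 = 2 × 1 = 2
  A × 12^1 = 10 × 12 = 120
  9 × 12^2 = 9 × 144 = 1296
  2 × 12^3 = 2 × 1728 = 3456
Sum = 2 + 120 + 1296 + 3456
= 4874


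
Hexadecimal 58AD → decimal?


Positional values:
Position 0: D × 16^0 = 13 × 1 = 13
Position 1: A × 16^1 = 10 × 16 = 160
Position 2: 8 × 16^2 = 8 × 256 = 2048
Position 3: 5 × 16^3 = 5 × 4096 = 20480
Sum = 13 + 160 + 2048 + 20480
= 22701


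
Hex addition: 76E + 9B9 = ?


Align and add column by column (LSB to MSB, each column mod 16 with carry):
  076E
+ 09B9
  ----
  col 0: E(14) + 9(9) + 0 (carry in) = 23 → 7(7), carry out 1
  col 1: 6(6) + B(11) + 1 (carry in) = 18 → 2(2), carry out 1
  col 2: 7(7) + 9(9) + 1 (carry in) = 17 → 1(1), carry out 1
  col 3: 0(0) + 0(0) + 1 (carry in) = 1 → 1(1), carry out 0
Reading digits MSB→LSB: 1127
Strip leading zeros: 1127
= 0x1127


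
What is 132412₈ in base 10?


Positional values:
Position 0: 2 × 8^0 = 2
Position 1: 1 × 8^1 = 8
Position 2: 4 × 8^2 = 256
Position 3: 2 × 8^3 = 1024
Position 4: 3 × 8^4 = 12288
Position 5: 1 × 8^5 = 32768
Sum = 2 + 8 + 256 + 1024 + 12288 + 32768
= 46346


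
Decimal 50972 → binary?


Divide by 2 repeatedly:
50972 ÷ 2 = 25486 remainder 0
25486 ÷ 2 = 12743 remainder 0
12743 ÷ 2 = 6371 remainder 1
6371 ÷ 2 = 3185 remainder 1
3185 ÷ 2 = 1592 remainder 1
1592 ÷ 2 = 796 remainder 0
796 ÷ 2 = 398 remainder 0
398 ÷ 2 = 199 remainder 0
199 ÷ 2 = 99 remainder 1
99 ÷ 2 = 49 remainder 1
49 ÷ 2 = 24 remainder 1
24 ÷ 2 = 12 remainder 0
12 ÷ 2 = 6 remainder 0
6 ÷ 2 = 3 remainder 0
3 ÷ 2 = 1 remainder 1
1 ÷ 2 = 0 remainder 1
Reading remainders bottom-up:
= 1100011100011100


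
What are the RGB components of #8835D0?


Hex: #8835D0
R = 88₁₆ = 136
G = 35₁₆ = 53
B = D0₁₆ = 208
= RGB(136, 53, 208)


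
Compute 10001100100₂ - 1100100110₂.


Align and subtract column by column (LSB to MSB, borrowing when needed):
  10001100100
- 01100100110
  -----------
  col 0: (0 - 0 borrow-in) - 0 → 0 - 0 = 0, borrow out 0
  col 1: (0 - 0 borrow-in) - 1 → borrow from next column: (0+2) - 1 = 1, borrow out 1
  col 2: (1 - 1 borrow-in) - 1 → borrow from next column: (0+2) - 1 = 1, borrow out 1
  col 3: (0 - 1 borrow-in) - 0 → borrow from next column: (-1+2) - 0 = 1, borrow out 1
  col 4: (0 - 1 borrow-in) - 0 → borrow from next column: (-1+2) - 0 = 1, borrow out 1
  col 5: (1 - 1 borrow-in) - 1 → borrow from next column: (0+2) - 1 = 1, borrow out 1
  col 6: (1 - 1 borrow-in) - 0 → 0 - 0 = 0, borrow out 0
  col 7: (0 - 0 borrow-in) - 0 → 0 - 0 = 0, borrow out 0
  col 8: (0 - 0 borrow-in) - 1 → borrow from next column: (0+2) - 1 = 1, borrow out 1
  col 9: (0 - 1 borrow-in) - 1 → borrow from next column: (-1+2) - 1 = 0, borrow out 1
  col 10: (1 - 1 borrow-in) - 0 → 0 - 0 = 0, borrow out 0
Reading bits MSB→LSB: 00100111110
Strip leading zeros: 100111110
= 100111110


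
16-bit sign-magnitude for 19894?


Sign bit: 0 (positive)
Magnitude: 19894 = 100110110110110
= 0100110110110110


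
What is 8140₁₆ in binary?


Each hex digit → 4 binary bits:
  8 = 1000
  1 = 0001
  4 = 0100
  0 = 0000
Concatenate: 1000 0001 0100 0000
= 1000000101000000


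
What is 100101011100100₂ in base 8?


Group into 3-bit groups: 100101011100100
  100 = 4
  101 = 5
  011 = 3
  100 = 4
  100 = 4
= 0o45344


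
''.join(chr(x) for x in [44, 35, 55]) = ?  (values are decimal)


Codes (decimal): 44 35 55
Per-code ASCII lookup:
  44  (special character) → ','
  35  (special character) → '#'
  55  (range 48-57: digits, 55 - 48 = 7) → '7'
= ',#7'


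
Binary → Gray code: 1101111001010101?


Binary: 1101111001010101
Gray code: G = B XOR (B >> 1)
B >> 1 = 0110111100101010
1101111001010101 XOR 0110111100101010:
  1 XOR 0 = 1
  1 XOR 1 = 0
  0 XOR 1 = 1
  1 XOR 0 = 1
  1 XOR 1 = 0
  1 XOR 1 = 0
  1 XOR 1 = 0
  0 XOR 1 = 1
  0 XOR 0 = 0
  1 XOR 0 = 1
  0 XOR 1 = 1
  1 XOR 0 = 1
  0 XOR 1 = 1
  1 XOR 0 = 1
  0 XOR 1 = 1
  1 XOR 0 = 1
= 1011000101111111


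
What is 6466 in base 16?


Divide by 16 repeatedly:
6466 ÷ 16 = 404 remainder 2 (2)
404 ÷ 16 = 25 remainder 4 (4)
25 ÷ 16 = 1 remainder 9 (9)
1 ÷ 16 = 0 remainder 1 (1)
Reading remainders bottom-up:
= 0x1942


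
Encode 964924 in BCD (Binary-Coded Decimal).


Each digit → 4-bit binary:
  9 → 1001
  6 → 0110
  4 → 0100
  9 → 1001
  2 → 0010
  4 → 0100
= 1001 0110 0100 1001 0010 0100


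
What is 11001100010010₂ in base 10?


Positional values:
Bit 1: 1 × 2^1 = 2
Bit 4: 1 × 2^4 = 16
Bit 8: 1 × 2^8 = 256
Bit 9: 1 × 2^9 = 512
Bit 12: 1 × 2^12 = 4096
Bit 13: 1 × 2^13 = 8192
Sum = 2 + 16 + 256 + 512 + 4096 + 8192
= 13074


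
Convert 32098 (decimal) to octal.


Divide by 8 repeatedly:
32098 ÷ 8 = 4012 remainder 2
4012 ÷ 8 = 501 remainder 4
501 ÷ 8 = 62 remainder 5
62 ÷ 8 = 7 remainder 6
7 ÷ 8 = 0 remainder 7
Reading remainders bottom-up:
= 0o76542


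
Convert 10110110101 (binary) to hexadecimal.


Group into 4-bit nibbles: 010110110101
  0101 = 5
  1011 = B
  0101 = 5
= 0x5B5


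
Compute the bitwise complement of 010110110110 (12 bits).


Original: 010110110110
Invert all bits:
  bit 0: 0 → 1
  bit 1: 1 → 0
  bit 2: 0 → 1
  bit 3: 1 → 0
  bit 4: 1 → 0
  bit 5: 0 → 1
  bit 6: 1 → 0
  bit 7: 1 → 0
  bit 8: 0 → 1
  bit 9: 1 → 0
  bit 10: 1 → 0
  bit 11: 0 → 1
= 101001001001


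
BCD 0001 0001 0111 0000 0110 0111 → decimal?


Each 4-bit group → digit:
  0001 → 1
  0001 → 1
  0111 → 7
  0000 → 0
  0110 → 6
  0111 → 7
= 117067


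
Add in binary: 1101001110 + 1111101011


Align and add column by column (LSB to MSB, carry propagating):
  01101001110
+ 01111101011
  -----------
  col 0: 0 + 1 + 0 (carry in) = 1 → bit 1, carry out 0
  col 1: 1 + 1 + 0 (carry in) = 2 → bit 0, carry out 1
  col 2: 1 + 0 + 1 (carry in) = 2 → bit 0, carry out 1
  col 3: 1 + 1 + 1 (carry in) = 3 → bit 1, carry out 1
  col 4: 0 + 0 + 1 (carry in) = 1 → bit 1, carry out 0
  col 5: 0 + 1 + 0 (carry in) = 1 → bit 1, carry out 0
  col 6: 1 + 1 + 0 (carry in) = 2 → bit 0, carry out 1
  col 7: 0 + 1 + 1 (carry in) = 2 → bit 0, carry out 1
  col 8: 1 + 1 + 1 (carry in) = 3 → bit 1, carry out 1
  col 9: 1 + 1 + 1 (carry in) = 3 → bit 1, carry out 1
  col 10: 0 + 0 + 1 (carry in) = 1 → bit 1, carry out 0
Reading bits MSB→LSB: 11100111001
Strip leading zeros: 11100111001
= 11100111001


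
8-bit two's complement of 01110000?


Original: 01110000
Step 1 - Invert all bits: 10001111
Step 2 - Add 1: 10001111 + 1
= 10010000 (represents -112)


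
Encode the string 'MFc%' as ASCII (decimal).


String: 'MFc%'  (4 characters)
Per-character ASCII lookup:
  'M': uppercase starts at 65: 'M' = 65 + 12 = 77
  'F': uppercase starts at 65: 'F' = 65 + 5 = 70
  'c': lowercase starts at 97: 'c' = 97 + 2 = 99
  '%': special character: '%' = 37
= 77 70 99 37


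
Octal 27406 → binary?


Each octal digit → 3 binary bits:
  2 = 010
  7 = 111
  4 = 100
  0 = 000
  6 = 110
Concatenate: 010 111 100 000 110
= 010111100000110


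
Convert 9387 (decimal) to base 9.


Divide by 9 repeatedly:
9387 ÷ 9 = 1043 remainder 0
1043 ÷ 9 = 115 remainder 8
115 ÷ 9 = 12 remainder 7
12 ÷ 9 = 1 remainder 3
1 ÷ 9 = 0 remainder 1
Reading remainders bottom-up:
= 13780


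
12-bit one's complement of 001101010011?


Original: 001101010011
Invert all bits:
  bit 0: 0 → 1
  bit 1: 0 → 1
  bit 2: 1 → 0
  bit 3: 1 → 0
  bit 4: 0 → 1
  bit 5: 1 → 0
  bit 6: 0 → 1
  bit 7: 1 → 0
  bit 8: 0 → 1
  bit 9: 0 → 1
  bit 10: 1 → 0
  bit 11: 1 → 0
= 110010101100


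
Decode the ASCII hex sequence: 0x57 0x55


Codes (hex): 0x57 0x55
Per-code ASCII lookup:
  0x57 = 87  (range 65-90: uppercase, 87 - 65 = 22) → 'W'
  0x55 = 85  (range 65-90: uppercase, 85 - 65 = 20) → 'U'
= 'WU'


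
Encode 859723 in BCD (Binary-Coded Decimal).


Each digit → 4-bit binary:
  8 → 1000
  5 → 0101
  9 → 1001
  7 → 0111
  2 → 0010
  3 → 0011
= 1000 0101 1001 0111 0010 0011


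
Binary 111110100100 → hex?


Group into 4-bit nibbles: 111110100100
  1111 = F
  1010 = A
  0100 = 4
= 0xFA4


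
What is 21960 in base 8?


Divide by 8 repeatedly:
21960 ÷ 8 = 2745 remainder 0
2745 ÷ 8 = 343 remainder 1
343 ÷ 8 = 42 remainder 7
42 ÷ 8 = 5 remainder 2
5 ÷ 8 = 0 remainder 5
Reading remainders bottom-up:
= 0o52710


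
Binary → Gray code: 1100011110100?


Binary: 1100011110100
Gray code: G = B XOR (B >> 1)
B >> 1 = 0110001111010
1100011110100 XOR 0110001111010:
  1 XOR 0 = 1
  1 XOR 1 = 0
  0 XOR 1 = 1
  0 XOR 0 = 0
  0 XOR 0 = 0
  1 XOR 0 = 1
  1 XOR 1 = 0
  1 XOR 1 = 0
  1 XOR 1 = 0
  0 XOR 1 = 1
  1 XOR 0 = 1
  0 XOR 1 = 1
  0 XOR 0 = 0
= 1010010001110


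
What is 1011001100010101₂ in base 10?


Positional values:
Bit 0: 1 × 2^0 = 1
Bit 2: 1 × 2^2 = 4
Bit 4: 1 × 2^4 = 16
Bit 8: 1 × 2^8 = 256
Bit 9: 1 × 2^9 = 512
Bit 12: 1 × 2^12 = 4096
Bit 13: 1 × 2^13 = 8192
Bit 15: 1 × 2^15 = 32768
Sum = 1 + 4 + 16 + 256 + 512 + 4096 + 8192 + 32768
= 45845


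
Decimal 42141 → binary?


Divide by 2 repeatedly:
42141 ÷ 2 = 21070 remainder 1
21070 ÷ 2 = 10535 remainder 0
10535 ÷ 2 = 5267 remainder 1
5267 ÷ 2 = 2633 remainder 1
2633 ÷ 2 = 1316 remainder 1
1316 ÷ 2 = 658 remainder 0
658 ÷ 2 = 329 remainder 0
329 ÷ 2 = 164 remainder 1
164 ÷ 2 = 82 remainder 0
82 ÷ 2 = 41 remainder 0
41 ÷ 2 = 20 remainder 1
20 ÷ 2 = 10 remainder 0
10 ÷ 2 = 5 remainder 0
5 ÷ 2 = 2 remainder 1
2 ÷ 2 = 1 remainder 0
1 ÷ 2 = 0 remainder 1
Reading remainders bottom-up:
= 1010010010011101


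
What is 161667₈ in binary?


Each octal digit → 3 binary bits:
  1 = 001
  6 = 110
  1 = 001
  6 = 110
  6 = 110
  7 = 111
Concatenate: 001 110 001 110 110 111
= 001110001110110111


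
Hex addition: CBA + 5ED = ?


Align and add column by column (LSB to MSB, each column mod 16 with carry):
  0CBA
+ 05ED
  ----
  col 0: A(10) + D(13) + 0 (carry in) = 23 → 7(7), carry out 1
  col 1: B(11) + E(14) + 1 (carry in) = 26 → A(10), carry out 1
  col 2: C(12) + 5(5) + 1 (carry in) = 18 → 2(2), carry out 1
  col 3: 0(0) + 0(0) + 1 (carry in) = 1 → 1(1), carry out 0
Reading digits MSB→LSB: 12A7
Strip leading zeros: 12A7
= 0x12A7


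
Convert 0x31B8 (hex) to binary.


Each hex digit → 4 binary bits:
  3 = 0011
  1 = 0001
  B = 1011
  8 = 1000
Concatenate: 0011 0001 1011 1000
= 0011000110111000


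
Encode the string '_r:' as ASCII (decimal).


String: '_r:'  (3 characters)
Per-character ASCII lookup:
  '_': special character: '_' = 95
  'r': lowercase starts at 97: 'r' = 97 + 17 = 114
  ':': special character: ':' = 58
= 95 114 58


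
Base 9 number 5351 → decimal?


Positional values (base 9):
  1 × 9^0 = 1 × 1 = 1
  5 × 9^1 = 5 × 9 = 45
  3 × 9^2 = 3 × 81 = 243
  5 × 9^3 = 5 × 729 = 3645
Sum = 1 + 45 + 243 + 3645
= 3934


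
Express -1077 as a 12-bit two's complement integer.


Original: 010000110101
Step 1 - Invert all bits: 101111001010
Step 2 - Add 1: 101111001010 + 1
= 101111001011 (represents -1077)


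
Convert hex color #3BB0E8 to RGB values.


Hex: #3BB0E8
R = 3B₁₆ = 59
G = B0₁₆ = 176
B = E8₁₆ = 232
= RGB(59, 176, 232)


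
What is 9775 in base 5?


Divide by 5 repeatedly:
9775 ÷ 5 = 1955 remainder 0
1955 ÷ 5 = 391 remainder 0
391 ÷ 5 = 78 remainder 1
78 ÷ 5 = 15 remainder 3
15 ÷ 5 = 3 remainder 0
3 ÷ 5 = 0 remainder 3
Reading remainders bottom-up:
= 303100


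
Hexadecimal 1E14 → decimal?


Positional values:
Position 0: 4 × 16^0 = 4 × 1 = 4
Position 1: 1 × 16^1 = 1 × 16 = 16
Position 2: E × 16^2 = 14 × 256 = 3584
Position 3: 1 × 16^3 = 1 × 4096 = 4096
Sum = 4 + 16 + 3584 + 4096
= 7700


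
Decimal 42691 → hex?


Divide by 16 repeatedly:
42691 ÷ 16 = 2668 remainder 3 (3)
2668 ÷ 16 = 166 remainder 12 (C)
166 ÷ 16 = 10 remainder 6 (6)
10 ÷ 16 = 0 remainder 10 (A)
Reading remainders bottom-up:
= 0xA6C3


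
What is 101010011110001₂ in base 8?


Group into 3-bit groups: 101010011110001
  101 = 5
  010 = 2
  011 = 3
  110 = 6
  001 = 1
= 0o52361


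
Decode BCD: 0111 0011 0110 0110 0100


Each 4-bit group → digit:
  0111 → 7
  0011 → 3
  0110 → 6
  0110 → 6
  0100 → 4
= 73664


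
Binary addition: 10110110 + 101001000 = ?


Align and add column by column (LSB to MSB, carry propagating):
  0010110110
+ 0101001000
  ----------
  col 0: 0 + 0 + 0 (carry in) = 0 → bit 0, carry out 0
  col 1: 1 + 0 + 0 (carry in) = 1 → bit 1, carry out 0
  col 2: 1 + 0 + 0 (carry in) = 1 → bit 1, carry out 0
  col 3: 0 + 1 + 0 (carry in) = 1 → bit 1, carry out 0
  col 4: 1 + 0 + 0 (carry in) = 1 → bit 1, carry out 0
  col 5: 1 + 0 + 0 (carry in) = 1 → bit 1, carry out 0
  col 6: 0 + 1 + 0 (carry in) = 1 → bit 1, carry out 0
  col 7: 1 + 0 + 0 (carry in) = 1 → bit 1, carry out 0
  col 8: 0 + 1 + 0 (carry in) = 1 → bit 1, carry out 0
  col 9: 0 + 0 + 0 (carry in) = 0 → bit 0, carry out 0
Reading bits MSB→LSB: 0111111110
Strip leading zeros: 111111110
= 111111110


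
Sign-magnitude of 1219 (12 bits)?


Sign bit: 0 (positive)
Magnitude: 1219 = 10011000011
= 010011000011


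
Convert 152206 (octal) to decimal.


Positional values:
Position 0: 6 × 8^0 = 6
Position 1: 0 × 8^1 = 0
Position 2: 2 × 8^2 = 128
Position 3: 2 × 8^3 = 1024
Position 4: 5 × 8^4 = 20480
Position 5: 1 × 8^5 = 32768
Sum = 6 + 0 + 128 + 1024 + 20480 + 32768
= 54406


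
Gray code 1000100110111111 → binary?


Gray code: 1000100110111111
MSB stays the same: 1
Each subsequent bit = prev_binary XOR current_gray:
  B[1] = 1 XOR 0 = 1
  B[2] = 1 XOR 0 = 1
  B[3] = 1 XOR 0 = 1
  B[4] = 1 XOR 1 = 0
  B[5] = 0 XOR 0 = 0
  B[6] = 0 XOR 0 = 0
  B[7] = 0 XOR 1 = 1
  B[8] = 1 XOR 1 = 0
  B[9] = 0 XOR 0 = 0
  B[10] = 0 XOR 1 = 1
  B[11] = 1 XOR 1 = 0
  B[12] = 0 XOR 1 = 1
  B[13] = 1 XOR 1 = 0
  B[14] = 0 XOR 1 = 1
  B[15] = 1 XOR 1 = 0
= 1111000100101010 (61738 decimal)


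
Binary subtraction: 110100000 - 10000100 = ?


Align and subtract column by column (LSB to MSB, borrowing when needed):
  110100000
- 010000100
  ---------
  col 0: (0 - 0 borrow-in) - 0 → 0 - 0 = 0, borrow out 0
  col 1: (0 - 0 borrow-in) - 0 → 0 - 0 = 0, borrow out 0
  col 2: (0 - 0 borrow-in) - 1 → borrow from next column: (0+2) - 1 = 1, borrow out 1
  col 3: (0 - 1 borrow-in) - 0 → borrow from next column: (-1+2) - 0 = 1, borrow out 1
  col 4: (0 - 1 borrow-in) - 0 → borrow from next column: (-1+2) - 0 = 1, borrow out 1
  col 5: (1 - 1 borrow-in) - 0 → 0 - 0 = 0, borrow out 0
  col 6: (0 - 0 borrow-in) - 0 → 0 - 0 = 0, borrow out 0
  col 7: (1 - 0 borrow-in) - 1 → 1 - 1 = 0, borrow out 0
  col 8: (1 - 0 borrow-in) - 0 → 1 - 0 = 1, borrow out 0
Reading bits MSB→LSB: 100011100
Strip leading zeros: 100011100
= 100011100


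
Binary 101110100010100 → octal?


Group into 3-bit groups: 101110100010100
  101 = 5
  110 = 6
  100 = 4
  010 = 2
  100 = 4
= 0o56424
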